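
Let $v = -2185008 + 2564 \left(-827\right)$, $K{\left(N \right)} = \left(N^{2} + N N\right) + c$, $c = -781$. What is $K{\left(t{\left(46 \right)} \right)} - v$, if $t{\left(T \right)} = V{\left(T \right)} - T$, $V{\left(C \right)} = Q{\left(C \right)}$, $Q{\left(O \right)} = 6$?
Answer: $4307855$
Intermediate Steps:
$V{\left(C \right)} = 6$
$t{\left(T \right)} = 6 - T$
$K{\left(N \right)} = -781 + 2 N^{2}$ ($K{\left(N \right)} = \left(N^{2} + N N\right) - 781 = \left(N^{2} + N^{2}\right) - 781 = 2 N^{2} - 781 = -781 + 2 N^{2}$)
$v = -4305436$ ($v = -2185008 - 2120428 = -4305436$)
$K{\left(t{\left(46 \right)} \right)} - v = \left(-781 + 2 \left(6 - 46\right)^{2}\right) - -4305436 = \left(-781 + 2 \left(6 - 46\right)^{2}\right) + 4305436 = \left(-781 + 2 \left(-40\right)^{2}\right) + 4305436 = \left(-781 + 2 \cdot 1600\right) + 4305436 = \left(-781 + 3200\right) + 4305436 = 2419 + 4305436 = 4307855$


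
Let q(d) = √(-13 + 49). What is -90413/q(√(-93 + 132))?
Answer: -90413/6 ≈ -15069.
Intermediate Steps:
q(d) = 6 (q(d) = √36 = 6)
-90413/q(√(-93 + 132)) = -90413/6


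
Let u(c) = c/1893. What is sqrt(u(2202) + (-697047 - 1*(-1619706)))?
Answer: sqrt(367367293253)/631 ≈ 960.55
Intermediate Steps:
u(c) = c/1893 (u(c) = c*(1/1893) = c/1893)
sqrt(u(2202) + (-697047 - 1*(-1619706))) = sqrt((1/1893)*2202 + (-697047 - 1*(-1619706))) = sqrt(734/631 + (-697047 + 1619706)) = sqrt(734/631 + 922659) = sqrt(582198563/631) = sqrt(367367293253)/631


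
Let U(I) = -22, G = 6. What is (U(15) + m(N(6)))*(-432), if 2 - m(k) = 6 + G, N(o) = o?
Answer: 13824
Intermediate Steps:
m(k) = -10 (m(k) = 2 - (6 + 6) = 2 - 1*12 = 2 - 12 = -10)
(U(15) + m(N(6)))*(-432) = (-22 - 10)*(-432) = -32*(-432) = 13824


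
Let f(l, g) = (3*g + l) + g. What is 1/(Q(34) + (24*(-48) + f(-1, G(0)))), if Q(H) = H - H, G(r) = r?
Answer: -1/1153 ≈ -0.00086730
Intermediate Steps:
Q(H) = 0
f(l, g) = l + 4*g (f(l, g) = (l + 3*g) + g = l + 4*g)
1/(Q(34) + (24*(-48) + f(-1, G(0)))) = 1/(0 + (24*(-48) + (-1 + 4*0))) = 1/(0 + (-1152 + (-1 + 0))) = 1/(0 + (-1152 - 1)) = 1/(0 - 1153) = 1/(-1153) = -1/1153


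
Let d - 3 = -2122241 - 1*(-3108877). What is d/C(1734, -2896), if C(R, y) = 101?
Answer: 986639/101 ≈ 9768.7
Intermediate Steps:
d = 986639 (d = 3 + (-2122241 - 1*(-3108877)) = 3 + (-2122241 + 3108877) = 3 + 986636 = 986639)
d/C(1734, -2896) = 986639/101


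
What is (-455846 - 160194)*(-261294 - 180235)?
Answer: 271999525160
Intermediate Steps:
(-455846 - 160194)*(-261294 - 180235) = -616040*(-441529) = 271999525160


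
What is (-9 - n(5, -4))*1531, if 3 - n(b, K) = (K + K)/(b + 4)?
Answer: -177596/9 ≈ -19733.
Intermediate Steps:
n(b, K) = 3 - 2*K/(4 + b) (n(b, K) = 3 - (K + K)/(b + 4) = 3 - 2*K/(4 + b))
(-9 - n(5, -4))*1531 = (-9 - (12 - 2*(-4) + 3*5)/(4 + 5))*1531 = (-9 - (12 + 8 + 15)/9)*1531 = (-9 - 35/9)*1531 = -116/9*1531 = -177596/9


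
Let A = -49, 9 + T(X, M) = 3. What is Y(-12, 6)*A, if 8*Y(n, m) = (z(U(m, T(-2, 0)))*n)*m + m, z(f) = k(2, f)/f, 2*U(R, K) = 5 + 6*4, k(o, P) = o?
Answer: 2793/116 ≈ 24.078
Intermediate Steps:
T(X, M) = -6 (T(X, M) = -9 + 3 = -6)
U(R, K) = 29/2 (U(R, K) = (5 + 6*4)/2 = (5 + 24)/2 = (½)*29 = 29/2)
z(f) = 2/f
Y(n, m) = m/8 + m*n/58 (Y(n, m) = (((2/(29/2))*n)*m + m)/8 = (((2*(2/29))*n)*m + m)/8 = ((4*n/29)*m + m)/8 = (4*m*n/29 + m)/8 = (m + 4*m*n/29)/8 = m/8 + m*n/58)
Y(-12, 6)*A = ((1/232)*6*(29 + 4*(-12)))*(-49) = ((1/232)*6*(29 - 48))*(-49) = ((1/232)*6*(-19))*(-49) = -57/116*(-49) = 2793/116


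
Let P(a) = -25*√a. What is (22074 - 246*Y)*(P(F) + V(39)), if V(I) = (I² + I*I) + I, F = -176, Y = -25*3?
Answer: 124854444 - 4052400*I*√11 ≈ 1.2485e+8 - 1.344e+7*I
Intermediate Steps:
Y = -75
V(I) = I + 2*I² (V(I) = (I² + I²) + I = 2*I² + I = I + 2*I²)
(22074 - 246*Y)*(P(F) + V(39)) = (22074 - 246*(-75))*(-100*I*√11 + 39*(1 + 2*39)) = (22074 + 18450)*(-100*I*√11 + 39*(1 + 78)) = 40524*(-100*I*√11 + 39*79) = 40524*(-100*I*√11 + 3081) = 40524*(3081 - 100*I*√11) = 124854444 - 4052400*I*√11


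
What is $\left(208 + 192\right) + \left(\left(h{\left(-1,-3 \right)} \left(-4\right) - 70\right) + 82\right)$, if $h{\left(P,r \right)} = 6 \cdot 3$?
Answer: $340$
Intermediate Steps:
$h{\left(P,r \right)} = 18$
$\left(208 + 192\right) + \left(\left(h{\left(-1,-3 \right)} \left(-4\right) - 70\right) + 82\right) = \left(208 + 192\right) + \left(\left(18 \left(-4\right) - 70\right) + 82\right) = 400 + \left(\left(-72 - 70\right) + 82\right) = 400 + \left(-142 + 82\right) = 400 - 60 = 340$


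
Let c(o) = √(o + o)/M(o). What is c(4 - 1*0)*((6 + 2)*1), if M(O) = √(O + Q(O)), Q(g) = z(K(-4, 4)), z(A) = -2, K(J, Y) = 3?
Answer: 16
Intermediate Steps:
Q(g) = -2
M(O) = √(-2 + O) (M(O) = √(O - 2) = √(-2 + O))
c(o) = √2*√o/√(-2 + o) (c(o) = √(o + o)/(√(-2 + o)) = √(2*o)/√(-2 + o) = (√2*√o)/√(-2 + o) = √2*√o/√(-2 + o))
c(4 - 1*0)*((6 + 2)*1) = (√2*√(4 - 1*0)/√(-2 + (4 - 1*0)))*((6 + 2)*1) = (√2*√(4 + 0)/√(-2 + (4 + 0)))*(8*1) = (√2*√4/√(-2 + 4))*8 = (√2*2/√2)*8 = (√2*2*(√2/2))*8 = 2*8 = 16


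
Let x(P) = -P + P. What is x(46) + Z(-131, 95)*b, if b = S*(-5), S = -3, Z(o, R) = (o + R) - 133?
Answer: -2535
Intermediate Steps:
Z(o, R) = -133 + R + o (Z(o, R) = (R + o) - 133 = -133 + R + o)
x(P) = 0
b = 15 (b = -3*(-5) = 15)
x(46) + Z(-131, 95)*b = 0 + (-133 + 95 - 131)*15 = 0 - 169*15 = 0 - 2535 = -2535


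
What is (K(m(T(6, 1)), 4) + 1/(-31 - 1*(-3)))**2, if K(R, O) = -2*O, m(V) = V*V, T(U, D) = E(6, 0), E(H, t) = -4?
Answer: 50625/784 ≈ 64.573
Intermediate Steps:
T(U, D) = -4
m(V) = V**2
(K(m(T(6, 1)), 4) + 1/(-31 - 1*(-3)))**2 = (-2*4 + 1/(-31 - 1*(-3)))**2 = (-8 + 1/(-31 + 3))**2 = (-8 + 1/(-28))**2 = (-8 - 1/28)**2 = (-225/28)**2 = 50625/784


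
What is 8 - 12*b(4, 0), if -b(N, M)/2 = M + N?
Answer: 104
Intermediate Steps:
b(N, M) = -2*M - 2*N (b(N, M) = -2*(M + N) = -2*M - 2*N)
8 - 12*b(4, 0) = 8 - 12*(-2*0 - 2*4) = 8 - 12*(0 - 8) = 8 - 12*(-8) = 8 + 96 = 104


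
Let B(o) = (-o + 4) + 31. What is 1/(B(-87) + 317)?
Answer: 1/439 ≈ 0.0022779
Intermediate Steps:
B(o) = 35 - o (B(o) = (4 - o) + 31 = 35 - o)
1/(B(-87) + 317) = 1/((35 - 1*(-87)) + 317) = 1/((35 + 87) + 317) = 1/(122 + 317) = 1/439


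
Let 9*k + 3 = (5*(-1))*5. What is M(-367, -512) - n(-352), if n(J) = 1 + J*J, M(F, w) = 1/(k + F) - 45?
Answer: -412877459/3331 ≈ -1.2395e+5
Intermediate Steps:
k = -28/9 (k = -⅓ + ((5*(-1))*5)/9 = -⅓ + (-5*5)/9 = -⅓ + (⅑)*(-25) = -⅓ - 25/9 = -28/9 ≈ -3.1111)
M(F, w) = -45 + 1/(-28/9 + F) (M(F, w) = 1/(-28/9 + F) - 45 = -45 + 1/(-28/9 + F))
n(J) = 1 + J²
M(-367, -512) - n(-352) = 27*(47 - 15*(-367))/(-28 + 9*(-367)) - (1 + (-352)²) = 27*(47 + 5505)/(-28 - 3303) - (1 + 123904) = 27*5552/(-3331) - 1*123905 = 27*(-1/3331)*5552 - 123905 = -149904/3331 - 123905 = -412877459/3331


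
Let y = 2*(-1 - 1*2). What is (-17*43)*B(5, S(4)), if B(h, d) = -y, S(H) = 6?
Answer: -4386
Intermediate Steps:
y = -6 (y = 2*(-1 - 2) = 2*(-3) = -6)
B(h, d) = 6 (B(h, d) = -1*(-6) = 6)
(-17*43)*B(5, S(4)) = -17*43*6 = -731*6 = -4386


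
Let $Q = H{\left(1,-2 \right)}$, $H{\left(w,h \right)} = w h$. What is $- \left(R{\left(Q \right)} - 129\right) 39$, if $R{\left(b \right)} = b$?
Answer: $5109$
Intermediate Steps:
$H{\left(w,h \right)} = h w$
$Q = -2$ ($Q = \left(-2\right) 1 = -2$)
$- \left(R{\left(Q \right)} - 129\right) 39 = - \left(-2 - 129\right) 39 = - \left(-131\right) 39 = \left(-1\right) \left(-5109\right) = 5109$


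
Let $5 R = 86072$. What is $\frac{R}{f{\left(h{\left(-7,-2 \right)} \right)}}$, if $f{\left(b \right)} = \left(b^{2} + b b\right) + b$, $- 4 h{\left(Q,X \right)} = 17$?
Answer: $\frac{688576}{1275} \approx 540.06$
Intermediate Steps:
$R = \frac{86072}{5}$ ($R = \frac{1}{5} \cdot 86072 = \frac{86072}{5} \approx 17214.0$)
$h{\left(Q,X \right)} = - \frac{17}{4}$ ($h{\left(Q,X \right)} = \left(- \frac{1}{4}\right) 17 = - \frac{17}{4}$)
$f{\left(b \right)} = b + 2 b^{2}$ ($f{\left(b \right)} = \left(b^{2} + b^{2}\right) + b = 2 b^{2} + b = b + 2 b^{2}$)
$\frac{R}{f{\left(h{\left(-7,-2 \right)} \right)}} = \frac{86072}{5 \left(- \frac{17 \left(1 + 2 \left(- \frac{17}{4}\right)\right)}{4}\right)} = \frac{86072}{5 \left(- \frac{17 \left(1 - \frac{17}{2}\right)}{4}\right)} = \frac{86072}{5 \left(\left(- \frac{17}{4}\right) \left(- \frac{15}{2}\right)\right)} = \frac{86072}{5 \cdot \frac{255}{8}} = \frac{86072}{5} \cdot \frac{8}{255} = \frac{688576}{1275}$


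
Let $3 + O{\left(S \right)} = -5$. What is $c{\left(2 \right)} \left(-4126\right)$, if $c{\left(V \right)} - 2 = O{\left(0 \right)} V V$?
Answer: $123780$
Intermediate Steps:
$O{\left(S \right)} = -8$ ($O{\left(S \right)} = -3 - 5 = -8$)
$c{\left(V \right)} = 2 - 8 V^{2}$ ($c{\left(V \right)} = 2 - 8 V V = 2 - 8 V^{2}$)
$c{\left(2 \right)} \left(-4126\right) = \left(2 - 8 \cdot 2^{2}\right) \left(-4126\right) = \left(2 - 32\right) \left(-4126\right) = \left(-30\right) \left(-4126\right) = 123780$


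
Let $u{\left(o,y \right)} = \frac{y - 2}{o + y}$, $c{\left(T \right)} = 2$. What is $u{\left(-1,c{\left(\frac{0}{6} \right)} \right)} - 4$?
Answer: $-4$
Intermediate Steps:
$u{\left(o,y \right)} = \frac{-2 + y}{o + y}$
$u{\left(-1,c{\left(\frac{0}{6} \right)} \right)} - 4 = \frac{-2 + 2}{-1 + 2} - 4 = 1^{-1} \cdot 0 - 4 = 1 \cdot 0 - 4 = 0 - 4 = -4$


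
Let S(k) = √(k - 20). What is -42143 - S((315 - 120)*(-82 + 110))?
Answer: -42143 - 8*√85 ≈ -42217.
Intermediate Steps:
S(k) = √(-20 + k)
-42143 - S((315 - 120)*(-82 + 110)) = -42143 - √(-20 + (315 - 120)*(-82 + 110)) = -42143 - √(-20 + 195*28) = -42143 - √(-20 + 5460) = -42143 - √5440 = -42143 - 8*√85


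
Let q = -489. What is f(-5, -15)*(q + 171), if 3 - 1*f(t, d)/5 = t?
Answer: -12720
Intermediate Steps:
f(t, d) = 15 - 5*t
f(-5, -15)*(q + 171) = (15 - 5*(-5))*(-489 + 171) = (15 + 25)*(-318) = 40*(-318) = -12720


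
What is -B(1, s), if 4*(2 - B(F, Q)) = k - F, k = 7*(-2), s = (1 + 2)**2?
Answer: -23/4 ≈ -5.7500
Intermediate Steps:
s = 9 (s = 3**2 = 9)
k = -14
B(F, Q) = 11/2 + F/4 (B(F, Q) = 2 - (-14 - F)/4 = 2 + (7/2 + F/4) = 11/2 + F/4)
-B(1, s) = -(11/2 + (1/4)*1) = -(11/2 + 1/4) = -1*23/4 = -23/4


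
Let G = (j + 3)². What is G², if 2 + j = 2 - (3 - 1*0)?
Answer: 0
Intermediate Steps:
j = -3 (j = -2 + (2 - (3 - 1*0)) = -2 + (2 - (3 + 0)) = -2 + (2 - 1*3) = -2 + (2 - 3) = -2 - 1 = -3)
G = 0 (G = (-3 + 3)² = 0² = 0)
G² = 0² = 0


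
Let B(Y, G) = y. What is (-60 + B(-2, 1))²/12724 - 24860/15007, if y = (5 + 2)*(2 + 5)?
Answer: -314502793/190949068 ≈ -1.6471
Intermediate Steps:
y = 49 (y = 7*7 = 49)
B(Y, G) = 49
(-60 + B(-2, 1))²/12724 - 24860/15007 = (-60 + 49)²/12724 - 24860/15007 = (-11)²*(1/12724) - 24860*1/15007 = 121*(1/12724) - 24860/15007 = 121/12724 - 24860/15007 = -314502793/190949068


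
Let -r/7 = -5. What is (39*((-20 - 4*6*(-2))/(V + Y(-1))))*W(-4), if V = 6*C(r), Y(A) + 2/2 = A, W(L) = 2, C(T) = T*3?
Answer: 546/157 ≈ 3.4777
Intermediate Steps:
r = 35 (r = -7*(-5) = 35)
C(T) = 3*T
Y(A) = -1 + A
V = 630 (V = 6*(3*35) = 6*105 = 630)
(39*((-20 - 4*6*(-2))/(V + Y(-1))))*W(-4) = (39*((-20 - 4*6*(-2))/(630 + (-1 - 1))))*2 = (39*((-20 - 24*(-2))/(630 - 2)))*2 = (39*((-20 + 48)/628))*2 = (39*(28*(1/628)))*2 = (39*(7/157))*2 = (273/157)*2 = 546/157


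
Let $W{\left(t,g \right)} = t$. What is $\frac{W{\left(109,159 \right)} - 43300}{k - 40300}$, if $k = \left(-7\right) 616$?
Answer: $\frac{43191}{44612} \approx 0.96815$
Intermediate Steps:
$k = -4312$
$\frac{W{\left(109,159 \right)} - 43300}{k - 40300} = \frac{109 - 43300}{-4312 - 40300} = - \frac{43191}{-44612} = \left(-43191\right) \left(- \frac{1}{44612}\right) = \frac{43191}{44612}$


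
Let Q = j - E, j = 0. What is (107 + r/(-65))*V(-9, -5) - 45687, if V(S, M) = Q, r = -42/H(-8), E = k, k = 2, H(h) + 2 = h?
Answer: -14917783/325 ≈ -45901.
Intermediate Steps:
H(h) = -2 + h
E = 2
r = 21/5 (r = -42/(-2 - 8) = -42/(-10) = -42*(-⅒) = 21/5 ≈ 4.2000)
Q = -2 (Q = 0 - 1*2 = 0 - 2 = -2)
V(S, M) = -2
(107 + r/(-65))*V(-9, -5) - 45687 = (107 + (21/5)/(-65))*(-2) - 45687 = (107 + (21/5)*(-1/65))*(-2) - 45687 = (107 - 21/325)*(-2) - 45687 = (34754/325)*(-2) - 45687 = -69508/325 - 45687 = -14917783/325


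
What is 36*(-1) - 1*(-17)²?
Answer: -325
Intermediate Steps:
36*(-1) - 1*(-17)² = -36 - 1*289 = -36 - 289 = -325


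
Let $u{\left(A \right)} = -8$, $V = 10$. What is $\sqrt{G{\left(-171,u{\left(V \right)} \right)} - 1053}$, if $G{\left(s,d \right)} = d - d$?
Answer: $9 i \sqrt{13} \approx 32.45 i$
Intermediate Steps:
$G{\left(s,d \right)} = 0$
$\sqrt{G{\left(-171,u{\left(V \right)} \right)} - 1053} = \sqrt{0 - 1053} = \sqrt{-1053} = 9 i \sqrt{13}$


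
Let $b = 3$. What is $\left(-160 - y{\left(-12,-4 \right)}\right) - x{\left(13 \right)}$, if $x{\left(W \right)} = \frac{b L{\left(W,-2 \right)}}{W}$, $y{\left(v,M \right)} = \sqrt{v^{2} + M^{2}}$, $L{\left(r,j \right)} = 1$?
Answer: $- \frac{2083}{13} - 4 \sqrt{10} \approx -172.88$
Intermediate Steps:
$y{\left(v,M \right)} = \sqrt{M^{2} + v^{2}}$
$x{\left(W \right)} = \frac{3}{W}$ ($x{\left(W \right)} = \frac{3 \cdot 1}{W} = \frac{3}{W}$)
$\left(-160 - y{\left(-12,-4 \right)}\right) - x{\left(13 \right)} = \left(-160 - \sqrt{\left(-4\right)^{2} + \left(-12\right)^{2}}\right) - \frac{3}{13} = \left(-160 - \sqrt{16 + 144}\right) - 3 \cdot \frac{1}{13} = \left(-160 - \sqrt{160}\right) - \frac{3}{13} = \left(-160 - 4 \sqrt{10}\right) - \frac{3}{13} = - \frac{2083}{13} - 4 \sqrt{10}$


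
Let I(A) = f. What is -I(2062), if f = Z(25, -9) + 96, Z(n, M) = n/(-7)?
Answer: -647/7 ≈ -92.429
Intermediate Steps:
Z(n, M) = -n/7 (Z(n, M) = n*(-⅐) = -n/7)
f = 647/7 (f = -⅐*25 + 96 = -25/7 + 96 = 647/7 ≈ 92.429)
I(A) = 647/7
-I(2062) = -1*647/7 = -647/7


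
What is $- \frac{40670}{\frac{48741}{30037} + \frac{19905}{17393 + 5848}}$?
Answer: $- \frac{675983736295}{41206573} \approx -16405.0$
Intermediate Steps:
$- \frac{40670}{\frac{48741}{30037} + \frac{19905}{17393 + 5848}} = - \frac{40670}{48741 \cdot \frac{1}{30037} + \frac{19905}{23241}} = - \frac{40670}{\frac{6963}{4291} + 19905 \cdot \frac{1}{23241}} = - \frac{40670}{\frac{6963}{4291} + \frac{6635}{7747}} = - \frac{40670}{\frac{82413146}{33242377}} = \left(-40670\right) \frac{33242377}{82413146} = - \frac{675983736295}{41206573}$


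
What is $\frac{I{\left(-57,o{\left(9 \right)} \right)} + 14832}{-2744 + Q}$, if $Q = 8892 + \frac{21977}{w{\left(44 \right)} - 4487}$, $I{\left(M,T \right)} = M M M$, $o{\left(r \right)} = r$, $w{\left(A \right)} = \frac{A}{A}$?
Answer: $- \frac{764239446}{27557951} \approx -27.732$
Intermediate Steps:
$w{\left(A \right)} = 1$
$I{\left(M,T \right)} = M^{3}$ ($I{\left(M,T \right)} = M^{2} M = M^{3}$)
$Q = \frac{39867535}{4486}$ ($Q = 8892 + \frac{21977}{1 - 4487} = 8892 + \frac{21977}{-4486} = 8892 + 21977 \left(- \frac{1}{4486}\right) = 8892 - \frac{21977}{4486} = \frac{39867535}{4486} \approx 8887.1$)
$\frac{I{\left(-57,o{\left(9 \right)} \right)} + 14832}{-2744 + Q} = \frac{\left(-57\right)^{3} + 14832}{-2744 + \frac{39867535}{4486}} = \frac{-185193 + 14832}{\frac{27557951}{4486}} = \left(-170361\right) \frac{4486}{27557951} = - \frac{764239446}{27557951}$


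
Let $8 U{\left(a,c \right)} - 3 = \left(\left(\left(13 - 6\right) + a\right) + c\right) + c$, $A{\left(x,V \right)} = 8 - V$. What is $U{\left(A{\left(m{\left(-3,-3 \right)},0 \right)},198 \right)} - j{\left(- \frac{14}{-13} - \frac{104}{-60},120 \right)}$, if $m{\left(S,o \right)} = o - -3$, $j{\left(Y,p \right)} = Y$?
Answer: $\frac{38173}{780} \approx 48.94$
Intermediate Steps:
$m{\left(S,o \right)} = 3 + o$ ($m{\left(S,o \right)} = o + 3 = 3 + o$)
$U{\left(a,c \right)} = \frac{5}{4} + \frac{c}{4} + \frac{a}{8}$ ($U{\left(a,c \right)} = \frac{3}{8} + \frac{\left(\left(\left(13 - 6\right) + a\right) + c\right) + c}{8} = \frac{3}{8} + \frac{\left(\left(7 + a\right) + c\right) + c}{8} = \frac{3}{8} + \frac{\left(7 + a + c\right) + c}{8} = \frac{3}{8} + \frac{7 + a + 2 c}{8} = \frac{3}{8} + \left(\frac{7}{8} + \frac{c}{4} + \frac{a}{8}\right) = \frac{5}{4} + \frac{c}{4} + \frac{a}{8}$)
$U{\left(A{\left(m{\left(-3,-3 \right)},0 \right)},198 \right)} - j{\left(- \frac{14}{-13} - \frac{104}{-60},120 \right)} = \left(\frac{5}{4} + \frac{1}{4} \cdot 198 + \frac{8 - 0}{8}\right) - \left(- \frac{14}{-13} - \frac{104}{-60}\right) = \left(\frac{5}{4} + \frac{99}{2} + \frac{8 + 0}{8}\right) - \left(\left(-14\right) \left(- \frac{1}{13}\right) - - \frac{26}{15}\right) = \left(\frac{5}{4} + \frac{99}{2} + \frac{1}{8} \cdot 8\right) - \left(\frac{14}{13} + \frac{26}{15}\right) = \left(\frac{5}{4} + \frac{99}{2} + 1\right) - \frac{548}{195} = \frac{207}{4} - \frac{548}{195} = \frac{38173}{780}$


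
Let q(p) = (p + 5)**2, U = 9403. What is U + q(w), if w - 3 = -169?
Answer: 35324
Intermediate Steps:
w = -166 (w = 3 - 169 = -166)
q(p) = (5 + p)**2
U + q(w) = 9403 + (5 - 166)**2 = 9403 + (-161)**2 = 9403 + 25921 = 35324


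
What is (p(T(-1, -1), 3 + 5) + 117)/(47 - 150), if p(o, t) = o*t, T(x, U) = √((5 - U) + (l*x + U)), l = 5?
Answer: -117/103 ≈ -1.1359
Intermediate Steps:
T(x, U) = √(5 + 5*x) (T(x, U) = √((5 - U) + (5*x + U)) = √((5 - U) + (U + 5*x)) = √(5 + 5*x))
(p(T(-1, -1), 3 + 5) + 117)/(47 - 150) = (√(5 + 5*(-1))*(3 + 5) + 117)/(47 - 150) = (√(5 - 5)*8 + 117)/(-103) = (√0*8 + 117)*(-1/103) = (0*8 + 117)*(-1/103) = (0 + 117)*(-1/103) = 117*(-1/103) = -117/103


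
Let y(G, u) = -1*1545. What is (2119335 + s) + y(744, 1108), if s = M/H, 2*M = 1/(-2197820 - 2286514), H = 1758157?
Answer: 33394004019338144039/15768326424876 ≈ 2.1178e+6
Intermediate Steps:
y(G, u) = -1545
M = -1/8968668 (M = 1/(2*(-2197820 - 2286514)) = (½)/(-4484334) = (½)*(-1/4484334) = -1/8968668 ≈ -1.1150e-7)
s = -1/15768326424876 (s = -1/8968668/1758157 = -1/8968668*1/1758157 = -1/15768326424876 ≈ -6.3418e-14)
(2119335 + s) + y(744, 1108) = (2119335 - 1/15768326424876) - 1545 = 33418366083664577459/15768326424876 - 1545 = 33394004019338144039/15768326424876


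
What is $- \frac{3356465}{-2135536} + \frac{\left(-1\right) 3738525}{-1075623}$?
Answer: $\frac{3864681892365}{765677212976} \approx 5.0474$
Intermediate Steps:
$- \frac{3356465}{-2135536} + \frac{\left(-1\right) 3738525}{-1075623} = \left(-3356465\right) \left(- \frac{1}{2135536}\right) - - \frac{1246175}{358541} = \frac{3356465}{2135536} + \frac{1246175}{358541} = \frac{3864681892365}{765677212976}$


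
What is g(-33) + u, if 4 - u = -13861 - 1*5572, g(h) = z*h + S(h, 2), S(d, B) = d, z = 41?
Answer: 18051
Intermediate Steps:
g(h) = 42*h (g(h) = 41*h + h = 42*h)
u = 19437 (u = 4 - (-13861 - 1*5572) = 4 - (-13861 - 5572) = 4 - 1*(-19433) = 4 + 19433 = 19437)
g(-33) + u = 42*(-33) + 19437 = -1386 + 19437 = 18051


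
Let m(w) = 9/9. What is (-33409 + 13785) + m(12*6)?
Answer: -19623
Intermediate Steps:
m(w) = 1 (m(w) = 9*(1/9) = 1)
(-33409 + 13785) + m(12*6) = (-33409 + 13785) + 1 = -19624 + 1 = -19623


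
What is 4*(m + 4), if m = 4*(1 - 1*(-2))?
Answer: 64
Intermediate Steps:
m = 12 (m = 4*(1 + 2) = 4*3 = 12)
4*(m + 4) = 4*(12 + 4) = 4*16 = 64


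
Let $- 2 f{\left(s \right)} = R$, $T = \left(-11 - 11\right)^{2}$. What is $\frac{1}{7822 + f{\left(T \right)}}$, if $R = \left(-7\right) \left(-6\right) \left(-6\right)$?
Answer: $\frac{1}{7948} \approx 0.00012582$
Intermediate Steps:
$T = 484$ ($T = \left(-22\right)^{2} = 484$)
$R = -252$ ($R = 42 \left(-6\right) = -252$)
$f{\left(s \right)} = 126$ ($f{\left(s \right)} = \left(- \frac{1}{2}\right) \left(-252\right) = 126$)
$\frac{1}{7822 + f{\left(T \right)}} = \frac{1}{7822 + 126} = \frac{1}{7948}$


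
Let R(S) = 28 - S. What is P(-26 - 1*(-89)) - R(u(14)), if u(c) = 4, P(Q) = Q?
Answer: 39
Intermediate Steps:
P(-26 - 1*(-89)) - R(u(14)) = (-26 - 1*(-89)) - (28 - 1*4) = (-26 + 89) - (28 - 4) = 63 - 1*24 = 63 - 24 = 39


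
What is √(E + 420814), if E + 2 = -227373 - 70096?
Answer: √123343 ≈ 351.20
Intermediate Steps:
E = -297471 (E = -2 + (-227373 - 70096) = -2 - 297469 = -297471)
√(E + 420814) = √(-297471 + 420814) = √123343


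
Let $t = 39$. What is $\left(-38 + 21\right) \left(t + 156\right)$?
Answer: $-3315$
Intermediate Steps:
$\left(-38 + 21\right) \left(t + 156\right) = \left(-38 + 21\right) \left(39 + 156\right) = \left(-17\right) 195 = -3315$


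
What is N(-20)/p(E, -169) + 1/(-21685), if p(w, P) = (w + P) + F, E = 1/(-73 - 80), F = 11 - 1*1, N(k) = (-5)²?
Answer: -82969453/527552680 ≈ -0.15727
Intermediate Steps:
N(k) = 25
F = 10 (F = 11 - 1 = 10)
E = -1/153 (E = 1/(-153) = -1/153 ≈ -0.0065359)
p(w, P) = 10 + P + w (p(w, P) = (w + P) + 10 = (P + w) + 10 = 10 + P + w)
N(-20)/p(E, -169) + 1/(-21685) = 25/(10 - 169 - 1/153) + 1/(-21685) = 25/(-24328/153) - 1/21685 = 25*(-153/24328) - 1/21685 = -3825/24328 - 1/21685 = -82969453/527552680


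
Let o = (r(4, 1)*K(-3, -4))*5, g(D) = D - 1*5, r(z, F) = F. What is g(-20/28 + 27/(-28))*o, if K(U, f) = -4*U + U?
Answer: -8415/28 ≈ -300.54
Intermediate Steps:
K(U, f) = -3*U
g(D) = -5 + D (g(D) = D - 5 = -5 + D)
o = 45 (o = (1*(-3*(-3)))*5 = (1*9)*5 = 9*5 = 45)
g(-20/28 + 27/(-28))*o = (-5 + (-20/28 + 27/(-28)))*45 = (-5 + (-20*1/28 + 27*(-1/28)))*45 = (-5 + (-5/7 - 27/28))*45 = (-5 - 47/28)*45 = -187/28*45 = -8415/28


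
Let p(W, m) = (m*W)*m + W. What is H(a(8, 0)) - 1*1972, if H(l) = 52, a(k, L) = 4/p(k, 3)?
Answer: -1920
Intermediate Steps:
p(W, m) = W + W*m² (p(W, m) = (W*m)*m + W = W*m² + W = W + W*m²)
a(k, L) = 2/(5*k) (a(k, L) = 4/((k*(1 + 3²))) = 4/((k*(1 + 9))) = 4/((k*10)) = 4/((10*k)) = 4*(1/(10*k)) = 2/(5*k))
H(a(8, 0)) - 1*1972 = 52 - 1*1972 = 52 - 1972 = -1920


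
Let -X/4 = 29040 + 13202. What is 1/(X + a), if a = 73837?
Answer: -1/95131 ≈ -1.0512e-5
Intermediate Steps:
X = -168968 (X = -4*(29040 + 13202) = -4*42242 = -168968)
1/(X + a) = 1/(-168968 + 73837) = 1/(-95131) = -1/95131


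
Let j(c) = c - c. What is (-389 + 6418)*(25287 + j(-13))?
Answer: 152455323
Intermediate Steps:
j(c) = 0
(-389 + 6418)*(25287 + j(-13)) = (-389 + 6418)*(25287 + 0) = 6029*25287 = 152455323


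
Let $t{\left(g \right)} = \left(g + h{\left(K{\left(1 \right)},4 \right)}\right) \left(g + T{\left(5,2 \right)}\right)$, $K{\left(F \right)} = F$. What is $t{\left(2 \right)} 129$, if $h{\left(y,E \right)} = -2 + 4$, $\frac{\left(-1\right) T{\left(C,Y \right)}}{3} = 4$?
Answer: $-5160$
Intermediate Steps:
$T{\left(C,Y \right)} = -12$ ($T{\left(C,Y \right)} = \left(-3\right) 4 = -12$)
$h{\left(y,E \right)} = 2$
$t{\left(g \right)} = \left(-12 + g\right) \left(2 + g\right)$ ($t{\left(g \right)} = \left(g + 2\right) \left(g - 12\right) = \left(2 + g\right) \left(-12 + g\right) = \left(-12 + g\right) \left(2 + g\right)$)
$t{\left(2 \right)} 129 = \left(-24 + 2^{2} - 20\right) 129 = \left(-24 + 4 - 20\right) 129 = \left(-40\right) 129 = -5160$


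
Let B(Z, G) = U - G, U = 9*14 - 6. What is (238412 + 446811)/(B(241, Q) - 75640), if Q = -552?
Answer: -685223/74968 ≈ -9.1402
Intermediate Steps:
U = 120 (U = 126 - 6 = 120)
B(Z, G) = 120 - G
(238412 + 446811)/(B(241, Q) - 75640) = (238412 + 446811)/((120 - 1*(-552)) - 75640) = 685223/((120 + 552) - 75640) = 685223/(672 - 75640) = 685223/(-74968) = 685223*(-1/74968) = -685223/74968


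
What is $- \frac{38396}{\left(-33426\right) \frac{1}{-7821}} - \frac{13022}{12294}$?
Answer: $- \frac{34187624347}{3804993} \approx -8984.9$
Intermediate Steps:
$- \frac{38396}{\left(-33426\right) \frac{1}{-7821}} - \frac{13022}{12294} = - \frac{38396}{\left(-33426\right) \left(- \frac{1}{7821}\right)} - \frac{6511}{6147} = - \frac{38396}{\frac{3714}{869}} - \frac{6511}{6147} = \left(-38396\right) \frac{869}{3714} - \frac{6511}{6147} = - \frac{16683062}{1857} - \frac{6511}{6147} = - \frac{34187624347}{3804993}$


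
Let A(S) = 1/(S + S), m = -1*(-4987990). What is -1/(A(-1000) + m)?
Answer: -2000/9975979999 ≈ -2.0048e-7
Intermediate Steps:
m = 4987990
A(S) = 1/(2*S)
-1/(A(-1000) + m) = -1/((1/2)/(-1000) + 4987990) = -1/((1/2)*(-1/1000) + 4987990) = -1/(-1/2000 + 4987990) = -1/9975979999/2000 = -1*2000/9975979999 = -2000/9975979999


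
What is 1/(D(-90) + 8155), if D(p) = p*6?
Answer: 1/7615 ≈ 0.00013132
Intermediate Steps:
D(p) = 6*p
1/(D(-90) + 8155) = 1/(6*(-90) + 8155) = 1/(-540 + 8155) = 1/7615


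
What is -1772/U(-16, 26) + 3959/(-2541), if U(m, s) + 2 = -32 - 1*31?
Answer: 4245317/165165 ≈ 25.703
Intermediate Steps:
U(m, s) = -65 (U(m, s) = -2 + (-32 - 1*31) = -2 + (-32 - 31) = -2 - 63 = -65)
-1772/U(-16, 26) + 3959/(-2541) = -1772/(-65) + 3959/(-2541) = -1772*(-1/65) + 3959*(-1/2541) = 1772/65 - 3959/2541 = 4245317/165165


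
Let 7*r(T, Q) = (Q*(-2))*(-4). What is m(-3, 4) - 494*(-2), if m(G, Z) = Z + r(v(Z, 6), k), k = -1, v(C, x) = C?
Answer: 6936/7 ≈ 990.86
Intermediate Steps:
r(T, Q) = 8*Q/7 (r(T, Q) = ((Q*(-2))*(-4))/7 = (-2*Q*(-4))/7 = (8*Q)/7 = 8*Q/7)
m(G, Z) = -8/7 + Z (m(G, Z) = Z + (8/7)*(-1) = Z - 8/7 = -8/7 + Z)
m(-3, 4) - 494*(-2) = (-8/7 + 4) - 494*(-2) = 20/7 - 38*(-26) = 20/7 + 988 = 6936/7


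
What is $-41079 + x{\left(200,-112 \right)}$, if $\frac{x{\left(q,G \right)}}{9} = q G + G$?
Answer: $-243687$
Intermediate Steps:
$x{\left(q,G \right)} = 9 G + 9 G q$ ($x{\left(q,G \right)} = 9 \left(q G + G\right) = 9 \left(G q + G\right) = 9 \left(G + G q\right) = 9 G + 9 G q$)
$-41079 + x{\left(200,-112 \right)} = -41079 + 9 \left(-112\right) \left(1 + 200\right) = -41079 + 9 \left(-112\right) 201 = -41079 - 202608 = -243687$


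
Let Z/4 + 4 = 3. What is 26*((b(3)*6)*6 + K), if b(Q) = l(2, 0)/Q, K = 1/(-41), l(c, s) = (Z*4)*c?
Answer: -409370/41 ≈ -9984.6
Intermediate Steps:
Z = -4 (Z = -16 + 4*3 = -16 + 12 = -4)
l(c, s) = -16*c (l(c, s) = (-4*4)*c = -16*c)
K = -1/41 ≈ -0.024390
b(Q) = -32/Q (b(Q) = (-16*2)/Q = -32/Q)
26*((b(3)*6)*6 + K) = 26*((-32/3*6)*6 - 1/41) = 26*((-32*1/3*6)*6 - 1/41) = 26*(-32/3*6*6 - 1/41) = 26*(-64*6 - 1/41) = 26*(-384 - 1/41) = 26*(-15745/41) = -409370/41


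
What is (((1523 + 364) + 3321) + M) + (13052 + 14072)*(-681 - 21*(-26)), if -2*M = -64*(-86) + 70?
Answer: -3659319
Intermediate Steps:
M = -2787 (M = -(-64*(-86) + 70)/2 = -(5504 + 70)/2 = -½*5574 = -2787)
(((1523 + 364) + 3321) + M) + (13052 + 14072)*(-681 - 21*(-26)) = (((1523 + 364) + 3321) - 2787) + (13052 + 14072)*(-681 - 21*(-26)) = ((1887 + 3321) - 2787) + 27124*(-681 + 546) = (5208 - 2787) + 27124*(-135) = 2421 - 3661740 = -3659319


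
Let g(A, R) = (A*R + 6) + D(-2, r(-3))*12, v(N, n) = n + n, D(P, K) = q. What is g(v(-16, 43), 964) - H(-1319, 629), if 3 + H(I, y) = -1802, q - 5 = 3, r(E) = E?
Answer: 84811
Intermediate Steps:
q = 8 (q = 5 + 3 = 8)
D(P, K) = 8
v(N, n) = 2*n
H(I, y) = -1805 (H(I, y) = -3 - 1802 = -1805)
g(A, R) = 102 + A*R (g(A, R) = (A*R + 6) + 8*12 = (6 + A*R) + 96 = 102 + A*R)
g(v(-16, 43), 964) - H(-1319, 629) = (102 + (2*43)*964) - 1*(-1805) = (102 + 86*964) + 1805 = (102 + 82904) + 1805 = 83006 + 1805 = 84811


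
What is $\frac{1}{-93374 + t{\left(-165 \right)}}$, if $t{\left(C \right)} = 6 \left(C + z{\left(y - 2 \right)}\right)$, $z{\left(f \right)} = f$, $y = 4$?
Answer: $- \frac{1}{94352} \approx -1.0599 \cdot 10^{-5}$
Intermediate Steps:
$t{\left(C \right)} = 12 + 6 C$ ($t{\left(C \right)} = 6 \left(C + \left(4 - 2\right)\right) = 6 \left(C + 2\right) = 6 \left(2 + C\right) = 12 + 6 C$)
$\frac{1}{-93374 + t{\left(-165 \right)}} = \frac{1}{-93374 + \left(12 + 6 \left(-165\right)\right)} = \frac{1}{-93374 + \left(12 - 990\right)} = \frac{1}{-93374 - 978} = \frac{1}{-94352} = - \frac{1}{94352}$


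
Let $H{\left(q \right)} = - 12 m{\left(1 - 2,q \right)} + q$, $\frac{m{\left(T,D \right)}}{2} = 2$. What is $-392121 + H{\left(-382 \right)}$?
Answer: $-392551$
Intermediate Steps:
$m{\left(T,D \right)} = 4$ ($m{\left(T,D \right)} = 2 \cdot 2 = 4$)
$H{\left(q \right)} = -48 + q$ ($H{\left(q \right)} = \left(-12\right) 4 + q = -48 + q$)
$-392121 + H{\left(-382 \right)} = -392121 - 430 = -392551$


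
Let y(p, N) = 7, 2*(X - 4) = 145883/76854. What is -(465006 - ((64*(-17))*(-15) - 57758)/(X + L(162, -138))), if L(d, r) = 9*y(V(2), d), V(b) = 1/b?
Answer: -4863040353018/10444319 ≈ -4.6562e+5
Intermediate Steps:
X = 760715/153708 (X = 4 + (145883/76854)/2 = 4 + (145883*(1/76854))/2 = 4 + (½)*(145883/76854) = 4 + 145883/153708 = 760715/153708 ≈ 4.9491)
L(d, r) = 63 (L(d, r) = 9*7 = 63)
-(465006 - ((64*(-17))*(-15) - 57758)/(X + L(162, -138))) = -(465006 - ((64*(-17))*(-15) - 57758)/(760715/153708 + 63)) = -(465006 - (-1088*(-15) - 57758)/10444319/153708) = -(465006 - (16320 - 57758)*153708/10444319) = -(465006 - (-41438)*153708/10444319) = -(465006 - 1*(-6369352104/10444319)) = -(465006 + 6369352104/10444319) = -1*4863040353018/10444319 = -4863040353018/10444319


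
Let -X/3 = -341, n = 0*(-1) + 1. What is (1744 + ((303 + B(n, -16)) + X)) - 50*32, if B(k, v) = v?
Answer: 1454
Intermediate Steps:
n = 1 (n = 0 + 1 = 1)
X = 1023 (X = -3*(-341) = 1023)
(1744 + ((303 + B(n, -16)) + X)) - 50*32 = (1744 + ((303 - 16) + 1023)) - 50*32 = (1744 + (287 + 1023)) - 1600 = (1744 + 1310) - 1600 = 3054 - 1600 = 1454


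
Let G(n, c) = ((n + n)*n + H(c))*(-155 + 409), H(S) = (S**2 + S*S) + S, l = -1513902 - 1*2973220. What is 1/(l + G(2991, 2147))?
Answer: 1/6882348736 ≈ 1.4530e-10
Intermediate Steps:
l = -4487122 (l = -1513902 - 2973220 = -4487122)
H(S) = S + 2*S**2 (H(S) = (S**2 + S**2) + S = 2*S**2 + S = S + 2*S**2)
G(n, c) = 508*n**2 + 254*c*(1 + 2*c) (G(n, c) = ((n + n)*n + c*(1 + 2*c))*(-155 + 409) = ((2*n)*n + c*(1 + 2*c))*254 = (2*n**2 + c*(1 + 2*c))*254 = 508*n**2 + 254*c*(1 + 2*c))
1/(l + G(2991, 2147)) = 1/(-4487122 + (508*2991**2 + 254*2147*(1 + 2*2147))) = 1/(-4487122 + (508*8946081 + 254*2147*(1 + 4294))) = 1/(-4487122 + (4544609148 + 254*2147*4295)) = 1/(-4487122 + (4544609148 + 2342226710)) = 1/(-4487122 + 6886835858) = 1/6882348736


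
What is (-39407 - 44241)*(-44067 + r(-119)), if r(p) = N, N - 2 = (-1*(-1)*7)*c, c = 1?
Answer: 3685363584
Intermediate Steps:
N = 9 (N = 2 + (-1*(-1)*7)*1 = 2 + (1*7)*1 = 2 + 7*1 = 2 + 7 = 9)
r(p) = 9
(-39407 - 44241)*(-44067 + r(-119)) = (-39407 - 44241)*(-44067 + 9) = -83648*(-44058) = 3685363584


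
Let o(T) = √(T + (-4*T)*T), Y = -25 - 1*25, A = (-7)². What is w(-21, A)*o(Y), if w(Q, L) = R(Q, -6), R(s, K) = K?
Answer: -30*I*√402 ≈ -601.5*I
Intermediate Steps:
A = 49
w(Q, L) = -6
Y = -50 (Y = -25 - 25 = -50)
o(T) = √(T - 4*T²)
w(-21, A)*o(Y) = -6*5*I*√2*√(1 - 4*(-50)) = -6*5*I*√2*√(1 + 200) = -6*5*I*√402 = -30*I*√402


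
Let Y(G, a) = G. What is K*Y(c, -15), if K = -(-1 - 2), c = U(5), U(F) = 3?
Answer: 9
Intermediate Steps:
c = 3
K = 3 (K = -1*(-3) = 3)
K*Y(c, -15) = 3*3 = 9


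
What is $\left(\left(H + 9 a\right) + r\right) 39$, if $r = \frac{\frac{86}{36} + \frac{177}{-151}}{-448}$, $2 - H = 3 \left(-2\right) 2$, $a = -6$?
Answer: $- \frac{633228271}{405888} \approx -1560.1$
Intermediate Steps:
$H = 14$ ($H = 2 - 3 \left(-2\right) 2 = 2 - \left(-6\right) 2 = 2 - -12 = 2 + 12 = 14$)
$r = - \frac{3307}{1217664}$ ($r = \left(86 \cdot \frac{1}{36} + 177 \left(- \frac{1}{151}\right)\right) \left(- \frac{1}{448}\right) = \left(\frac{43}{18} - \frac{177}{151}\right) \left(- \frac{1}{448}\right) = \frac{3307}{2718} \left(- \frac{1}{448}\right) = - \frac{3307}{1217664} \approx -0.0027159$)
$\left(\left(H + 9 a\right) + r\right) 39 = \left(\left(14 + 9 \left(-6\right)\right) - \frac{3307}{1217664}\right) 39 = \left(\left(14 - 54\right) - \frac{3307}{1217664}\right) 39 = \left(-40 - \frac{3307}{1217664}\right) 39 = \left(- \frac{48709867}{1217664}\right) 39 = - \frac{633228271}{405888}$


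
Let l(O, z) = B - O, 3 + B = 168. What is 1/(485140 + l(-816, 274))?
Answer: 1/486121 ≈ 2.0571e-6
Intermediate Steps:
B = 165 (B = -3 + 168 = 165)
l(O, z) = 165 - O
1/(485140 + l(-816, 274)) = 1/(485140 + (165 - 1*(-816))) = 1/(485140 + (165 + 816)) = 1/(485140 + 981) = 1/486121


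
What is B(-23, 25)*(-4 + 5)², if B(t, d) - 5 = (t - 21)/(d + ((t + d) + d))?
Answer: 54/13 ≈ 4.1538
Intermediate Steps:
B(t, d) = 5 + (-21 + t)/(t + 3*d) (B(t, d) = 5 + (t - 21)/(d + ((t + d) + d)) = 5 + (-21 + t)/(d + ((d + t) + d)) = 5 + (-21 + t)/(d + (t + 2*d)) = 5 + (-21 + t)/(t + 3*d))
B(-23, 25)*(-4 + 5)² = (3*(-7 + 2*(-23) + 5*25)/(-23 + 3*25))*(-4 + 5)² = (3*(-7 - 46 + 125)/(-23 + 75))*1² = (3*72/52)*1 = (3*(1/52)*72)*1 = (54/13)*1 = 54/13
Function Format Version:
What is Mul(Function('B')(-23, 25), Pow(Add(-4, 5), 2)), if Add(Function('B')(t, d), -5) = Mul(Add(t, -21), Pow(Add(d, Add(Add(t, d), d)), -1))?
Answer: Rational(54, 13) ≈ 4.1538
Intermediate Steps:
Function('B')(t, d) = Add(5, Mul(Pow(Add(t, Mul(3, d)), -1), Add(-21, t))) (Function('B')(t, d) = Add(5, Mul(Add(t, -21), Pow(Add(d, Add(Add(t, d), d)), -1))) = Add(5, Mul(Add(-21, t), Pow(Add(d, Add(Add(d, t), d)), -1))) = Add(5, Mul(Add(-21, t), Pow(Add(d, Add(t, Mul(2, d))), -1))) = Add(5, Mul(Add(-21, t), Pow(Add(t, Mul(3, d)), -1))) = Add(5, Mul(Pow(Add(t, Mul(3, d)), -1), Add(-21, t))))
Mul(Function('B')(-23, 25), Pow(Add(-4, 5), 2)) = Mul(Mul(3, Pow(Add(-23, Mul(3, 25)), -1), Add(-7, Mul(2, -23), Mul(5, 25))), Pow(Add(-4, 5), 2)) = Mul(Mul(3, Pow(Add(-23, 75), -1), Add(-7, -46, 125)), Pow(1, 2)) = Mul(Mul(3, Pow(52, -1), 72), 1) = Mul(Mul(3, Rational(1, 52), 72), 1) = Mul(Rational(54, 13), 1) = Rational(54, 13)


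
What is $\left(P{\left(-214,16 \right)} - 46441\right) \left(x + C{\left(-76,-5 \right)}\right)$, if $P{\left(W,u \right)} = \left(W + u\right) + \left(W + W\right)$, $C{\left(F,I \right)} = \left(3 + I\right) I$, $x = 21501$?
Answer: $-1012458237$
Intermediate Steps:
$C{\left(F,I \right)} = I \left(3 + I\right)$
$P{\left(W,u \right)} = u + 3 W$ ($P{\left(W,u \right)} = \left(W + u\right) + 2 W = u + 3 W$)
$\left(P{\left(-214,16 \right)} - 46441\right) \left(x + C{\left(-76,-5 \right)}\right) = \left(\left(16 + 3 \left(-214\right)\right) - 46441\right) \left(21501 - 5 \left(3 - 5\right)\right) = \left(\left(16 - 642\right) - 46441\right) \left(21501 - -10\right) = \left(-626 - 46441\right) \left(21501 + 10\right) = \left(-47067\right) 21511 = -1012458237$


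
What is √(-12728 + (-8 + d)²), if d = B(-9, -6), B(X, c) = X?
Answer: I*√12439 ≈ 111.53*I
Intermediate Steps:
d = -9
√(-12728 + (-8 + d)²) = √(-12728 + (-8 - 9)²) = √(-12728 + (-17)²) = √(-12728 + 289) = √(-12439) = I*√12439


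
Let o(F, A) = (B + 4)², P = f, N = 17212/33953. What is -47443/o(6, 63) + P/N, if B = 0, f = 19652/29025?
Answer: -5922704344301/1998313200 ≈ -2963.9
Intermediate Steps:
N = 17212/33953 (N = 17212*(1/33953) = 17212/33953 ≈ 0.50694)
f = 19652/29025 (f = 19652*(1/29025) = 19652/29025 ≈ 0.67707)
P = 19652/29025 ≈ 0.67707
o(F, A) = 16 (o(F, A) = (0 + 4)² = 4² = 16)
-47443/o(6, 63) + P/N = -47443/16 + 19652/(29025*(17212/33953)) = -47443*1/16 + (19652/29025)*(33953/17212) = -47443/16 + 166811089/124894575 = -5922704344301/1998313200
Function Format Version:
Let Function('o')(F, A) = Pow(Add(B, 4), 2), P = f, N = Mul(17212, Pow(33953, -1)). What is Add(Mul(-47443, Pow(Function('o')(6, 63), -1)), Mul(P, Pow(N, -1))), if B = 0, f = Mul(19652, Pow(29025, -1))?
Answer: Rational(-5922704344301, 1998313200) ≈ -2963.9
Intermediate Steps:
N = Rational(17212, 33953) (N = Mul(17212, Rational(1, 33953)) = Rational(17212, 33953) ≈ 0.50694)
f = Rational(19652, 29025) (f = Mul(19652, Rational(1, 29025)) = Rational(19652, 29025) ≈ 0.67707)
P = Rational(19652, 29025) ≈ 0.67707
Function('o')(F, A) = 16 (Function('o')(F, A) = Pow(Add(0, 4), 2) = Pow(4, 2) = 16)
Add(Mul(-47443, Pow(Function('o')(6, 63), -1)), Mul(P, Pow(N, -1))) = Add(Mul(-47443, Pow(16, -1)), Mul(Rational(19652, 29025), Pow(Rational(17212, 33953), -1))) = Add(Mul(-47443, Rational(1, 16)), Mul(Rational(19652, 29025), Rational(33953, 17212))) = Add(Rational(-47443, 16), Rational(166811089, 124894575)) = Rational(-5922704344301, 1998313200)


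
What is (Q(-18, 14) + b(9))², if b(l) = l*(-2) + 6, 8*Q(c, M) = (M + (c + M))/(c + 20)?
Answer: 8281/64 ≈ 129.39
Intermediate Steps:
Q(c, M) = (c + 2*M)/(8*(20 + c)) (Q(c, M) = ((M + (c + M))/(c + 20))/8 = ((M + (M + c))/(20 + c))/8 = ((c + 2*M)/(20 + c))/8 = (c + 2*M)/(8*(20 + c)))
b(l) = 6 - 2*l (b(l) = -2*l + 6 = 6 - 2*l)
(Q(-18, 14) + b(9))² = ((-18 + 2*14)/(8*(20 - 18)) + (6 - 2*9))² = ((⅛)*(-18 + 28)/2 + (6 - 18))² = ((⅛)*(½)*10 - 12)² = (5/8 - 12)² = (-91/8)² = 8281/64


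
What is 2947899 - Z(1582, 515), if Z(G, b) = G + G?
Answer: 2944735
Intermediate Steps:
Z(G, b) = 2*G
2947899 - Z(1582, 515) = 2947899 - 2*1582 = 2947899 - 1*3164 = 2947899 - 3164 = 2944735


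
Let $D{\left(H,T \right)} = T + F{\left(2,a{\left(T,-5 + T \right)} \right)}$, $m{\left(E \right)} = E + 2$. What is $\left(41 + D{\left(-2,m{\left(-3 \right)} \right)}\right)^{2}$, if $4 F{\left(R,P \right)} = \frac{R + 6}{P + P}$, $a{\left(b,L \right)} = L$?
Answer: $\frac{57121}{36} \approx 1586.7$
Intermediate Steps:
$F{\left(R,P \right)} = \frac{6 + R}{8 P}$ ($F{\left(R,P \right)} = \frac{\left(R + 6\right) \frac{1}{P + P}}{4} = \frac{\left(6 + R\right) \frac{1}{2 P}}{4} = \frac{\frac{1}{2} \frac{1}{P} \left(6 + R\right)}{4} = \frac{6 + R}{8 P}$)
$m{\left(E \right)} = 2 + E$
$D{\left(H,T \right)} = T + \frac{1}{-5 + T}$ ($D{\left(H,T \right)} = T + \frac{6 + 2}{8 \left(-5 + T\right)} = T + \frac{1}{8} \frac{1}{-5 + T} 8 = T + \frac{1}{-5 + T}$)
$\left(41 + D{\left(-2,m{\left(-3 \right)} \right)}\right)^{2} = \left(41 + \frac{1 + \left(2 - 3\right) \left(-5 + \left(2 - 3\right)\right)}{-5 + \left(2 - 3\right)}\right)^{2} = \left(41 + \frac{1 - \left(-5 - 1\right)}{-5 - 1}\right)^{2} = \left(41 + \frac{1 - -6}{-6}\right)^{2} = \left(41 - \frac{1 + 6}{6}\right)^{2} = \left(41 - \frac{7}{6}\right)^{2} = \left(\frac{239}{6}\right)^{2} = \frac{57121}{36}$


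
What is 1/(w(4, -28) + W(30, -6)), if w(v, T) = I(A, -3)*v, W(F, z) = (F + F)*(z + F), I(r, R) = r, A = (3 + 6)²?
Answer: 1/1764 ≈ 0.00056689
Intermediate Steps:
A = 81 (A = 9² = 81)
W(F, z) = 2*F*(F + z) (W(F, z) = (2*F)*(F + z) = 2*F*(F + z))
w(v, T) = 81*v
1/(w(4, -28) + W(30, -6)) = 1/(81*4 + 2*30*(30 - 6)) = 1/(324 + 2*30*24) = 1/(324 + 1440) = 1/1764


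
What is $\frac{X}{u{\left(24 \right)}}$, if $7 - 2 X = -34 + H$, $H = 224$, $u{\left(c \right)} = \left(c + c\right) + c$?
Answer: $- \frac{61}{48} \approx -1.2708$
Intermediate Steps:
$u{\left(c \right)} = 3 c$ ($u{\left(c \right)} = 2 c + c = 3 c$)
$X = - \frac{183}{2}$ ($X = \frac{7}{2} - \frac{-34 + 224}{2} = \frac{7}{2} - 95 = - \frac{183}{2} \approx -91.5$)
$\frac{X}{u{\left(24 \right)}} = - \frac{183}{2 \cdot 3 \cdot 24} = - \frac{183}{2 \cdot 72} = \left(- \frac{183}{2}\right) \frac{1}{72} = - \frac{61}{48}$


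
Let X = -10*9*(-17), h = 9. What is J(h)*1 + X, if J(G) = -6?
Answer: 1524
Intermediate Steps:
X = 1530 (X = -90*(-17) = 1530)
J(h)*1 + X = -6*1 + 1530 = -6 + 1530 = 1524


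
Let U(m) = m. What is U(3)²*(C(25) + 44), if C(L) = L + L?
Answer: 846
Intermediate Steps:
C(L) = 2*L
U(3)²*(C(25) + 44) = 3²*(2*25 + 44) = 9*(50 + 44) = 9*94 = 846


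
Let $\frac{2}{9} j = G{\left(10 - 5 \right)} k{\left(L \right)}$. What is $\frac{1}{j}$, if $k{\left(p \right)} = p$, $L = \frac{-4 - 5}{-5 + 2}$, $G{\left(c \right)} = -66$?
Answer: $- \frac{1}{891} \approx -0.0011223$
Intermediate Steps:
$L = 3$ ($L = - \frac{9}{-3} = \left(-9\right) \left(- \frac{1}{3}\right) = 3$)
$j = -891$ ($j = \frac{9 \left(\left(-66\right) 3\right)}{2} = \frac{9}{2} \left(-198\right) = -891$)
$\frac{1}{j} = \frac{1}{-891} = - \frac{1}{891}$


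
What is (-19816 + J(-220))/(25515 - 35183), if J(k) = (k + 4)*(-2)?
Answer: 4846/2417 ≈ 2.0050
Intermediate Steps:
J(k) = -8 - 2*k (J(k) = (4 + k)*(-2) = -8 - 2*k)
(-19816 + J(-220))/(25515 - 35183) = (-19816 + (-8 - 2*(-220)))/(25515 - 35183) = (-19816 + (-8 + 440))/(-9668) = (-19816 + 432)*(-1/9668) = -19384*(-1/9668) = 4846/2417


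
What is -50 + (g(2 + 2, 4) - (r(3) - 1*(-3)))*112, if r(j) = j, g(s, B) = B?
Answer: -274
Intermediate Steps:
-50 + (g(2 + 2, 4) - (r(3) - 1*(-3)))*112 = -50 + (4 - (3 - 1*(-3)))*112 = -50 + (4 - (3 + 3))*112 = -50 + (4 - 1*6)*112 = -50 + (4 - 6)*112 = -50 - 2*112 = -50 - 224 = -274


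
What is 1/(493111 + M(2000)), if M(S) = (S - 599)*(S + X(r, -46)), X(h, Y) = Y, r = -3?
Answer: 1/3230665 ≈ 3.0953e-7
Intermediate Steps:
M(S) = (-599 + S)*(-46 + S) (M(S) = (S - 599)*(S - 46) = (-599 + S)*(-46 + S))
1/(493111 + M(2000)) = 1/(493111 + (27554 + 2000² - 645*2000)) = 1/(493111 + (27554 + 4000000 - 1290000)) = 1/(493111 + 2737554) = 1/3230665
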